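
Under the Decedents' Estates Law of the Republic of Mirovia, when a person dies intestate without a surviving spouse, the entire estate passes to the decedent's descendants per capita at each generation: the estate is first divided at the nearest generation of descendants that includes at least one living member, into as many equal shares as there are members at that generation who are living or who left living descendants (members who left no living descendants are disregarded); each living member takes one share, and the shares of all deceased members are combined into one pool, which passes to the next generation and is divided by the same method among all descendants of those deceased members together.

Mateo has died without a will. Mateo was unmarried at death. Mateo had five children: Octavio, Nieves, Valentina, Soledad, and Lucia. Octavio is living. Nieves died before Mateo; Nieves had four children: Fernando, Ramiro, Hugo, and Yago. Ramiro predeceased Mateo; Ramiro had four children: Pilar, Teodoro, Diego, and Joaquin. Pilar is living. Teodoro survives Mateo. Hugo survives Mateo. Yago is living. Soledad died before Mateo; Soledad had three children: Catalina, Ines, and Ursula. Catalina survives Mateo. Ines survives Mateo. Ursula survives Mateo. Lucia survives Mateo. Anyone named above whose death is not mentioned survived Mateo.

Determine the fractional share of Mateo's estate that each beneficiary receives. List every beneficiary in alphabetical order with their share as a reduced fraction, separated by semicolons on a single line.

Catalina 2/35; Diego 1/70; Fernando 2/35; Hugo 2/35; Ines 2/35; Joaquin 1/70; Lucia 1/5; Octavio 1/5; Pilar 1/70; Teodoro 1/70; Ursula 2/35; Valentina 1/5; Yago 2/35

There is no surviving spouse, so the entire estate passes to Mateo's descendants per capita at each generation.
At generation 1 (Octavio, Nieves, Valentina, Soledad, Lucia) there are 5 shares of (1)/5 = 1/5 each.
Living: Octavio, Valentina, and Lucia — each takes 1/5.
Deceased: Nieves and Soledad. Their combined 2/5 is pooled and carried to generation 2.
At generation 2 (Fernando, Ramiro, Hugo, Yago, Catalina, Ines, Ursula) there are 7 shares of (2/5)/7 = 2/35 each.
Living: Fernando, Hugo, Yago, Catalina, Ines, and Ursula — each takes 2/35.
Deceased: Ramiro. That 2/35 share is carried to generation 3.
At generation 3 (Pilar, Teodoro, Diego, Joaquin) there are 4 shares of (2/35)/4 = 1/70 each.
Living: Pilar, Teodoro, Diego, and Joaquin — each takes 1/70.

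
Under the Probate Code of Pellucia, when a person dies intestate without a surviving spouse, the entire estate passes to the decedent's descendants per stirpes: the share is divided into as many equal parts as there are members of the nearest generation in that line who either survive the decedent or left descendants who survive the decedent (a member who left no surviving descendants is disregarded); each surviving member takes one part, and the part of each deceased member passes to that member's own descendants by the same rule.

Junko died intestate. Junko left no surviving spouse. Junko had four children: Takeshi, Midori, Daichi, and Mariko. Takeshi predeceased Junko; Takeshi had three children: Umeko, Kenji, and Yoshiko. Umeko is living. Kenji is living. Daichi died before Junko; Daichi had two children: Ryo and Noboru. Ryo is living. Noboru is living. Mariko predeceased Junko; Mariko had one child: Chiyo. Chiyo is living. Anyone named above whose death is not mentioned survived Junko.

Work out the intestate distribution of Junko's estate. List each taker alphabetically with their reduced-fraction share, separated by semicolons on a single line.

There is no surviving spouse, so the entire estate passes to Junko's descendants per stirpes.
The estate is divided into 4 equal shares of 1/4 among Takeshi, Midori, Daichi, Mariko.
Takeshi predeceased; the 1/4 allotted to Takeshi's branch passes to Takeshi's issue by representation.
The 1/4 is divided into 3 equal shares of 1/12 among Umeko, Kenji, Yoshiko.
Umeko is living and takes 1/12.
Kenji is living and takes 1/12.
Yoshiko is living and takes 1/12.
Midori is living and takes 1/4.
Daichi predeceased; the 1/4 allotted to Daichi's branch passes to Daichi's issue by representation.
The 1/4 is divided into 2 equal shares of 1/8 among Ryo, Noboru.
Ryo is living and takes 1/8.
Noboru is living and takes 1/8.
Mariko predeceased; the 1/4 allotted to Mariko's branch passes to Mariko's issue by representation.
Chiyo is the sole taker at this level and receives the full 1/4.

Chiyo 1/4; Kenji 1/12; Midori 1/4; Noboru 1/8; Ryo 1/8; Umeko 1/12; Yoshiko 1/12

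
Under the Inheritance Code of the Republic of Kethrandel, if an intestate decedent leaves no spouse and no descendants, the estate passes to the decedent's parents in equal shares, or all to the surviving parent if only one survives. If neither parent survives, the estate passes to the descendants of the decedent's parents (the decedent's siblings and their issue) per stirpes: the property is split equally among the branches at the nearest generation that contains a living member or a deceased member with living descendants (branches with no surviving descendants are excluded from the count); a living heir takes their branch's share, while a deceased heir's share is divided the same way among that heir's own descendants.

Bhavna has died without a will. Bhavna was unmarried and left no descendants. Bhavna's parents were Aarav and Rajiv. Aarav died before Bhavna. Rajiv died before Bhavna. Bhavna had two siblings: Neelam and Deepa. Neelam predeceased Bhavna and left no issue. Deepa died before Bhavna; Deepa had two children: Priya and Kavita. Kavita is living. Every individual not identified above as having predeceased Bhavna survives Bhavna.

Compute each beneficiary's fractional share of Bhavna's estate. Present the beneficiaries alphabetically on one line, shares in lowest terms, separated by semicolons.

Kavita 1/2; Priya 1/2

Neither parent survives and there are no descendants, so the estate passes to Bhavna's siblings and their issue per stirpes.
Neelam left no surviving issue, so that branch lapses and is disregarded.
Deepa's line is the sole branch at this level, so the full 1 passes to Deepa's issue by representation.
The estate is divided into 2 equal shares of 1/2 among Priya, Kavita.
Priya is living and takes 1/2.
Kavita is living and takes 1/2.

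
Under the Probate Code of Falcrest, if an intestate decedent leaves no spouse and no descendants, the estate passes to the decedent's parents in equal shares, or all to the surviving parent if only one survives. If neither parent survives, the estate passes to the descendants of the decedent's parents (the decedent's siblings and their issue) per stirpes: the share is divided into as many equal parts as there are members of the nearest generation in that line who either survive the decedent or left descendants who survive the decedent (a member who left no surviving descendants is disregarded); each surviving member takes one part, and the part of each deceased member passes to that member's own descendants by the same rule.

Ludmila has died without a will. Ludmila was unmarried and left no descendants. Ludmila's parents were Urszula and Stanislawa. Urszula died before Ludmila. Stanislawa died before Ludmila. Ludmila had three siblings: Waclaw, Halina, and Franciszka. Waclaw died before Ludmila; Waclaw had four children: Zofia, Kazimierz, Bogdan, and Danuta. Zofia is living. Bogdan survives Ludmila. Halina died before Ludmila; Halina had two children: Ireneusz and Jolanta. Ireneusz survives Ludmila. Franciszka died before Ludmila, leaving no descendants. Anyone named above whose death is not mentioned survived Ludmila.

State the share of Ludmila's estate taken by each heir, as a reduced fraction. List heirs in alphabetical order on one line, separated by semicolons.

Bogdan 1/8; Danuta 1/8; Ireneusz 1/4; Jolanta 1/4; Kazimierz 1/8; Zofia 1/8

Neither parent survives and there are no descendants, so the estate passes to Ludmila's siblings and their issue per stirpes.
Franciszka left no surviving issue, so that branch lapses and is disregarded.
The estate is divided into 2 equal shares of 1/2 among Waclaw, Halina.
Waclaw predeceased; the 1/2 allotted to Waclaw's branch passes to Waclaw's issue by representation.
The 1/2 is divided into 4 equal shares of 1/8 among Zofia, Kazimierz, Bogdan, Danuta.
Zofia is living and takes 1/8.
Kazimierz is living and takes 1/8.
Bogdan is living and takes 1/8.
Danuta is living and takes 1/8.
Halina predeceased; the 1/2 allotted to Halina's branch passes to Halina's issue by representation.
The 1/2 is divided into 2 equal shares of 1/4 among Ireneusz, Jolanta.
Ireneusz is living and takes 1/4.
Jolanta is living and takes 1/4.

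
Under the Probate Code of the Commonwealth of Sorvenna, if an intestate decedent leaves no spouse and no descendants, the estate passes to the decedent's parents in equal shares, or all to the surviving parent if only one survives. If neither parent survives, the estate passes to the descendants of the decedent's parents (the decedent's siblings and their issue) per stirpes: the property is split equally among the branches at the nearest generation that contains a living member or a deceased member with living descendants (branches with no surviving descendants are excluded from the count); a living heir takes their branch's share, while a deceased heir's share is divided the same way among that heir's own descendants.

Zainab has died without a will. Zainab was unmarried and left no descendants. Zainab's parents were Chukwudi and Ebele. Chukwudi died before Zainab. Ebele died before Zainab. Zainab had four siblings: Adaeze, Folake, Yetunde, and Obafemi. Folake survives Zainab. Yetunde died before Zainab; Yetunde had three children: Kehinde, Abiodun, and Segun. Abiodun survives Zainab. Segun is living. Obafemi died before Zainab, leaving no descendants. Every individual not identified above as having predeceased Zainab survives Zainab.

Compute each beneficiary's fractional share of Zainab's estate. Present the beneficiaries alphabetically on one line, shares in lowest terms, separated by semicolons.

Neither parent survives and there are no descendants, so the estate passes to Zainab's siblings and their issue per stirpes.
Obafemi left no surviving issue, so that branch lapses and is disregarded.
The estate is divided into 3 equal shares of 1/3 among Adaeze, Folake, Yetunde.
Adaeze is living and takes 1/3.
Folake is living and takes 1/3.
Yetunde predeceased; the 1/3 allotted to Yetunde's branch passes to Yetunde's issue by representation.
The 1/3 is divided into 3 equal shares of 1/9 among Kehinde, Abiodun, Segun.
Kehinde is living and takes 1/9.
Abiodun is living and takes 1/9.
Segun is living and takes 1/9.

Abiodun 1/9; Adaeze 1/3; Folake 1/3; Kehinde 1/9; Segun 1/9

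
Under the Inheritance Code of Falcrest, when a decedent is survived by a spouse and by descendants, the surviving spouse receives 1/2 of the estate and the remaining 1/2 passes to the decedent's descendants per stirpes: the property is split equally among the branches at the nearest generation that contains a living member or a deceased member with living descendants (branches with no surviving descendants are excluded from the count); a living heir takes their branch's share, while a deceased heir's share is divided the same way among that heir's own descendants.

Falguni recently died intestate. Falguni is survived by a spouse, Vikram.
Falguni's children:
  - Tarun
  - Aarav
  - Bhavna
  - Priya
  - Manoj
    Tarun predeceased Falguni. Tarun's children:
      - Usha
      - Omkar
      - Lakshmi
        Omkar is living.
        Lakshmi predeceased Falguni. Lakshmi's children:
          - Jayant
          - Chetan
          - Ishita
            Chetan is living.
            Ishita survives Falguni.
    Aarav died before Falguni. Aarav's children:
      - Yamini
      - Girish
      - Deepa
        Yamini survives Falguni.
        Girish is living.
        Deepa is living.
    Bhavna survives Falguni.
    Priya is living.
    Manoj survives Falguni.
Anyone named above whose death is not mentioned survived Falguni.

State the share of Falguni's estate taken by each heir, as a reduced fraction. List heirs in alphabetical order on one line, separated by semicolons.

Bhavna 1/10; Chetan 1/90; Deepa 1/30; Girish 1/30; Ishita 1/90; Jayant 1/90; Manoj 1/10; Omkar 1/30; Priya 1/10; Usha 1/30; Vikram 1/2; Yamini 1/30

Vikram, as surviving spouse, takes 1/2.
The remaining 1/2 passes to Falguni's descendants per stirpes.
The 1/2 is divided into 5 equal shares of 1/10 among Tarun, Aarav, Bhavna, Priya, Manoj.
Tarun predeceased; the 1/10 allotted to Tarun's branch passes to Tarun's issue by representation.
The 1/10 is divided into 3 equal shares of 1/30 among Usha, Omkar, Lakshmi.
Usha is living and takes 1/30.
Omkar is living and takes 1/30.
Lakshmi predeceased; the 1/30 allotted to Lakshmi's branch passes to Lakshmi's issue by representation.
The 1/30 is divided into 3 equal shares of 1/90 among Jayant, Chetan, Ishita.
Jayant is living and takes 1/90.
Chetan is living and takes 1/90.
Ishita is living and takes 1/90.
Aarav predeceased; the 1/10 allotted to Aarav's branch passes to Aarav's issue by representation.
The 1/10 is divided into 3 equal shares of 1/30 among Yamini, Girish, Deepa.
Yamini is living and takes 1/30.
Girish is living and takes 1/30.
Deepa is living and takes 1/30.
Bhavna is living and takes 1/10.
Priya is living and takes 1/10.
Manoj is living and takes 1/10.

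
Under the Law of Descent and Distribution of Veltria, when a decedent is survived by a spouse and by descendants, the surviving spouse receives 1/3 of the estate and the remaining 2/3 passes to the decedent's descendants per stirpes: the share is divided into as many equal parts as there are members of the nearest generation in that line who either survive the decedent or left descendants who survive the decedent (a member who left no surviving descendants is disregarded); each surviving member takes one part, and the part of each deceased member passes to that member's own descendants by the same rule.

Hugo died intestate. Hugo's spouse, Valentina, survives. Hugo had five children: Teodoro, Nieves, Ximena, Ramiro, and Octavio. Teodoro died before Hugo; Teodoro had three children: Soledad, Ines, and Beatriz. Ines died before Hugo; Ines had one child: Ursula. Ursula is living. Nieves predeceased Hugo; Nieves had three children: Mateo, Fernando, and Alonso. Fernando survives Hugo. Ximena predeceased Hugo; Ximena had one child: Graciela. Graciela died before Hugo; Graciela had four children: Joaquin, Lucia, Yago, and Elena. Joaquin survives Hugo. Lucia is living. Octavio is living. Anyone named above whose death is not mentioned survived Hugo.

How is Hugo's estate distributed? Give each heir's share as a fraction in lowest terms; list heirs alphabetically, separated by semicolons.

Alonso 2/45; Beatriz 2/45; Elena 1/30; Fernando 2/45; Joaquin 1/30; Lucia 1/30; Mateo 2/45; Octavio 2/15; Ramiro 2/15; Soledad 2/45; Ursula 2/45; Valentina 1/3; Yago 1/30

Valentina, as surviving spouse, takes 1/3.
The remaining 2/3 passes to Hugo's descendants per stirpes.
The 2/3 is divided into 5 equal shares of 2/15 among Teodoro, Nieves, Ximena, Ramiro, Octavio.
Teodoro predeceased; the 2/15 allotted to Teodoro's branch passes to Teodoro's issue by representation.
The 2/15 is divided into 3 equal shares of 2/45 among Soledad, Ines, Beatriz.
Soledad is living and takes 2/45.
Ines predeceased; the 2/45 allotted to Ines's branch passes to Ines's issue by representation.
Ursula is the sole taker at this level and receives the full 2/45.
Beatriz is living and takes 2/45.
Nieves predeceased; the 2/15 allotted to Nieves's branch passes to Nieves's issue by representation.
The 2/15 is divided into 3 equal shares of 2/45 among Mateo, Fernando, Alonso.
Mateo is living and takes 2/45.
Fernando is living and takes 2/45.
Alonso is living and takes 2/45.
Ximena predeceased; the 2/15 allotted to Ximena's branch passes to Ximena's issue by representation.
Graciela's line is the sole branch at this level, so the full 2/15 passes to Graciela's issue by representation.
The 2/15 is divided into 4 equal shares of 1/30 among Joaquin, Lucia, Yago, Elena.
Joaquin is living and takes 1/30.
Lucia is living and takes 1/30.
Yago is living and takes 1/30.
Elena is living and takes 1/30.
Ramiro is living and takes 2/15.
Octavio is living and takes 2/15.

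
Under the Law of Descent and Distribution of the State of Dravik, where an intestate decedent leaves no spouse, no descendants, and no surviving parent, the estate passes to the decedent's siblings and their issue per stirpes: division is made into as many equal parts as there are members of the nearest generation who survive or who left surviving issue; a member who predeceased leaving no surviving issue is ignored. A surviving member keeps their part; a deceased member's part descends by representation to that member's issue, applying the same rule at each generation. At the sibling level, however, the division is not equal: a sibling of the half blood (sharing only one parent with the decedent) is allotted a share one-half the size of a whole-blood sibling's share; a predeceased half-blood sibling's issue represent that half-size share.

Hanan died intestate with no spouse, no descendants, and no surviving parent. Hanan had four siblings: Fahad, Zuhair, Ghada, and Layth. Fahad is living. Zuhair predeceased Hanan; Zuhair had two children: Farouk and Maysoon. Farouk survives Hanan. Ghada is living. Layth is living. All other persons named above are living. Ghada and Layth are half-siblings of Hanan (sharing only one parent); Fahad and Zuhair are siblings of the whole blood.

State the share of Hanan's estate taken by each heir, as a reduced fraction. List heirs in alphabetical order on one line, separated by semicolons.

No spouse, descendants, or parent survives, so the estate passes to Hanan's siblings per stirpes.
Half-blood siblings count for one-half the weight of whole-blood siblings at the initial division.
Dividing 1 in proportion to weights (total weight 3): Fahad (weight 1) → 1/3; Zuhair (weight 1) → 1/3; Ghada (weight 1/2) → 1/6; Layth (weight 1/2) → 1/6.
Fahad is living and takes 1/3.
Zuhair predeceased; the 1/3 allotted to Zuhair's branch passes to Zuhair's issue by representation.
The 1/3 is divided into 2 equal shares of 1/6 among Farouk, Maysoon.
Farouk is living and takes 1/6.
Maysoon is living and takes 1/6.
Ghada is living and takes 1/6.
Layth is living and takes 1/6.

Fahad 1/3; Farouk 1/6; Ghada 1/6; Layth 1/6; Maysoon 1/6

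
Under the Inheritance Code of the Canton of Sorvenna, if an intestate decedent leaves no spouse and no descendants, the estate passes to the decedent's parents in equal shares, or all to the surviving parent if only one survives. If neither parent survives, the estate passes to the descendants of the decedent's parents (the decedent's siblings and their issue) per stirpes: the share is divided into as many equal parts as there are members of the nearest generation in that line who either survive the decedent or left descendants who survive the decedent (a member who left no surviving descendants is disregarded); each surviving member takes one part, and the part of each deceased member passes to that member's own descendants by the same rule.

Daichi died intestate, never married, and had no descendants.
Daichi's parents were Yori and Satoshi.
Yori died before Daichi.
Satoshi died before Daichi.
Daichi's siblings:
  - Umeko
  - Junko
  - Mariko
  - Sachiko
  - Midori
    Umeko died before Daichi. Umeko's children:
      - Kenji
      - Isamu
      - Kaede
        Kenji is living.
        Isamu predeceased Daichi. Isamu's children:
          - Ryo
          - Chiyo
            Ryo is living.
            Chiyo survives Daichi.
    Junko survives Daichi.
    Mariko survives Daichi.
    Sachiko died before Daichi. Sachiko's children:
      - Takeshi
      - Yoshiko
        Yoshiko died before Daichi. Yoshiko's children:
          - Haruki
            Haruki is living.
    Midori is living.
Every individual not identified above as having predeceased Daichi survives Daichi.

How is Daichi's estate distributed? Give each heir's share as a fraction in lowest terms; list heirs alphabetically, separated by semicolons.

Neither parent survives and there are no descendants, so the estate passes to Daichi's siblings and their issue per stirpes.
The estate is divided into 5 equal shares of 1/5 among Umeko, Junko, Mariko, Sachiko, Midori.
Umeko predeceased; the 1/5 allotted to Umeko's branch passes to Umeko's issue by representation.
The 1/5 is divided into 3 equal shares of 1/15 among Kenji, Isamu, Kaede.
Kenji is living and takes 1/15.
Isamu predeceased; the 1/15 allotted to Isamu's branch passes to Isamu's issue by representation.
The 1/15 is divided into 2 equal shares of 1/30 among Ryo, Chiyo.
Ryo is living and takes 1/30.
Chiyo is living and takes 1/30.
Kaede is living and takes 1/15.
Junko is living and takes 1/5.
Mariko is living and takes 1/5.
Sachiko predeceased; the 1/5 allotted to Sachiko's branch passes to Sachiko's issue by representation.
The 1/5 is divided into 2 equal shares of 1/10 among Takeshi, Yoshiko.
Takeshi is living and takes 1/10.
Yoshiko predeceased; the 1/10 allotted to Yoshiko's branch passes to Yoshiko's issue by representation.
Haruki is the sole taker at this level and receives the full 1/10.
Midori is living and takes 1/5.

Chiyo 1/30; Haruki 1/10; Junko 1/5; Kaede 1/15; Kenji 1/15; Mariko 1/5; Midori 1/5; Ryo 1/30; Takeshi 1/10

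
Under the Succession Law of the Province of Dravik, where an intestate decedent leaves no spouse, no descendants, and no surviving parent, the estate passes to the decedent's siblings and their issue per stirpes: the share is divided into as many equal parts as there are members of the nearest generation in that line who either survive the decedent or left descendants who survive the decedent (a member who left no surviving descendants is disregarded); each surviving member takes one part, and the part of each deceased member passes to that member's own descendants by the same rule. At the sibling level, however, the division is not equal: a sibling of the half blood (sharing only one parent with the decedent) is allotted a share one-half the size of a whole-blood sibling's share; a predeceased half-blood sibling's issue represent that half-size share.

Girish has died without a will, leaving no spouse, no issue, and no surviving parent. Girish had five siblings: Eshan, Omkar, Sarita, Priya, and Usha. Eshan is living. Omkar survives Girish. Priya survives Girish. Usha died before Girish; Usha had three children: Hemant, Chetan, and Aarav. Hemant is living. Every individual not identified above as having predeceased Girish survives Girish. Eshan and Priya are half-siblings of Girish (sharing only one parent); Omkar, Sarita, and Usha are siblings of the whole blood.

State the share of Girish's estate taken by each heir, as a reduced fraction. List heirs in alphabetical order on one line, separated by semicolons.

No spouse, descendants, or parent survives, so the estate passes to Girish's siblings per stirpes.
Half-blood siblings count for one-half the weight of whole-blood siblings at the initial division.
Dividing 1 in proportion to weights (total weight 4): Eshan (weight 1/2) → 1/8; Omkar (weight 1) → 1/4; Sarita (weight 1) → 1/4; Priya (weight 1/2) → 1/8; Usha (weight 1) → 1/4.
Eshan is living and takes 1/8.
Omkar is living and takes 1/4.
Sarita is living and takes 1/4.
Priya is living and takes 1/8.
Usha predeceased; the 1/4 allotted to Usha's branch passes to Usha's issue by representation.
The 1/4 is divided into 3 equal shares of 1/12 among Hemant, Chetan, Aarav.
Hemant is living and takes 1/12.
Chetan is living and takes 1/12.
Aarav is living and takes 1/12.

Aarav 1/12; Chetan 1/12; Eshan 1/8; Hemant 1/12; Omkar 1/4; Priya 1/8; Sarita 1/4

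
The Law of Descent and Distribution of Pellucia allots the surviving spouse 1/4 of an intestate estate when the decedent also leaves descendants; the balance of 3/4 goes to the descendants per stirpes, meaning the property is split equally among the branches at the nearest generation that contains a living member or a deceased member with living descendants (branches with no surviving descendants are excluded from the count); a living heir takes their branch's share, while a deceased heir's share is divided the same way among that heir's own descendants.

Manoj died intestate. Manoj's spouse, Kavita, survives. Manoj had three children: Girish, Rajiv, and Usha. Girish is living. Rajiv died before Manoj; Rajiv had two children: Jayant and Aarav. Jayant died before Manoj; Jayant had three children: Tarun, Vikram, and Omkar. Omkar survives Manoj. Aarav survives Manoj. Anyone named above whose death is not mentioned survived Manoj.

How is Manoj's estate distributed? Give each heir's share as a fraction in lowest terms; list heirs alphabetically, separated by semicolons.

Aarav 1/8; Girish 1/4; Kavita 1/4; Omkar 1/24; Tarun 1/24; Usha 1/4; Vikram 1/24

Kavita, as surviving spouse, takes 1/4.
The remaining 3/4 passes to Manoj's descendants per stirpes.
The 3/4 is divided into 3 equal shares of 1/4 among Girish, Rajiv, Usha.
Girish is living and takes 1/4.
Rajiv predeceased; the 1/4 allotted to Rajiv's branch passes to Rajiv's issue by representation.
The 1/4 is divided into 2 equal shares of 1/8 among Jayant, Aarav.
Jayant predeceased; the 1/8 allotted to Jayant's branch passes to Jayant's issue by representation.
The 1/8 is divided into 3 equal shares of 1/24 among Tarun, Vikram, Omkar.
Tarun is living and takes 1/24.
Vikram is living and takes 1/24.
Omkar is living and takes 1/24.
Aarav is living and takes 1/8.
Usha is living and takes 1/4.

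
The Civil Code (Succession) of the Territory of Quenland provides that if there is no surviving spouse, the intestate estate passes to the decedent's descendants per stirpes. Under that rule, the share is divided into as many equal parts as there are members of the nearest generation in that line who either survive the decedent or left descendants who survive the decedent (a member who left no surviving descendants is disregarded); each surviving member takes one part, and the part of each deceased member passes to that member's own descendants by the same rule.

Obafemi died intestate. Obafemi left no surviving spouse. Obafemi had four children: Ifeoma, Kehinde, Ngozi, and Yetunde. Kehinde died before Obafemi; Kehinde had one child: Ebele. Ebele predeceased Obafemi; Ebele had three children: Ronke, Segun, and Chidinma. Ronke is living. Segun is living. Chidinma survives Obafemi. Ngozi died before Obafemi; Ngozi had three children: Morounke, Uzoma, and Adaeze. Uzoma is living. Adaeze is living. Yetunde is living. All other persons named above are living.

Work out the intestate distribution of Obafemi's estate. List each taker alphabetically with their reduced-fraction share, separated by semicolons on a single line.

There is no surviving spouse, so the entire estate passes to Obafemi's descendants per stirpes.
The estate is divided into 4 equal shares of 1/4 among Ifeoma, Kehinde, Ngozi, Yetunde.
Ifeoma is living and takes 1/4.
Kehinde predeceased; the 1/4 allotted to Kehinde's branch passes to Kehinde's issue by representation.
Ebele's line is the sole branch at this level, so the full 1/4 passes to Ebele's issue by representation.
The 1/4 is divided into 3 equal shares of 1/12 among Ronke, Segun, Chidinma.
Ronke is living and takes 1/12.
Segun is living and takes 1/12.
Chidinma is living and takes 1/12.
Ngozi predeceased; the 1/4 allotted to Ngozi's branch passes to Ngozi's issue by representation.
The 1/4 is divided into 3 equal shares of 1/12 among Morounke, Uzoma, Adaeze.
Morounke is living and takes 1/12.
Uzoma is living and takes 1/12.
Adaeze is living and takes 1/12.
Yetunde is living and takes 1/4.

Adaeze 1/12; Chidinma 1/12; Ifeoma 1/4; Morounke 1/12; Ronke 1/12; Segun 1/12; Uzoma 1/12; Yetunde 1/4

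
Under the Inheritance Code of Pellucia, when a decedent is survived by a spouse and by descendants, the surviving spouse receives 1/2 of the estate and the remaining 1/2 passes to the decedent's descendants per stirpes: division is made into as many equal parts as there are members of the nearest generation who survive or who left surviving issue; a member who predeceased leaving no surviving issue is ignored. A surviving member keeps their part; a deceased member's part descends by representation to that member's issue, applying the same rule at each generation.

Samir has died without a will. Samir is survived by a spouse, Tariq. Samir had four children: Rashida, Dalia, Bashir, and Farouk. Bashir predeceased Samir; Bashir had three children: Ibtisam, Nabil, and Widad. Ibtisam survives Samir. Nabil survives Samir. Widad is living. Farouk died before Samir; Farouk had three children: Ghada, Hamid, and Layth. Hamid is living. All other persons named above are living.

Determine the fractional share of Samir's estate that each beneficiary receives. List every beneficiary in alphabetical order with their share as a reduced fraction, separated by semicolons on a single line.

Tariq, as surviving spouse, takes 1/2.
The remaining 1/2 passes to Samir's descendants per stirpes.
The 1/2 is divided into 4 equal shares of 1/8 among Rashida, Dalia, Bashir, Farouk.
Rashida is living and takes 1/8.
Dalia is living and takes 1/8.
Bashir predeceased; the 1/8 allotted to Bashir's branch passes to Bashir's issue by representation.
The 1/8 is divided into 3 equal shares of 1/24 among Ibtisam, Nabil, Widad.
Ibtisam is living and takes 1/24.
Nabil is living and takes 1/24.
Widad is living and takes 1/24.
Farouk predeceased; the 1/8 allotted to Farouk's branch passes to Farouk's issue by representation.
The 1/8 is divided into 3 equal shares of 1/24 among Ghada, Hamid, Layth.
Ghada is living and takes 1/24.
Hamid is living and takes 1/24.
Layth is living and takes 1/24.

Dalia 1/8; Ghada 1/24; Hamid 1/24; Ibtisam 1/24; Layth 1/24; Nabil 1/24; Rashida 1/8; Tariq 1/2; Widad 1/24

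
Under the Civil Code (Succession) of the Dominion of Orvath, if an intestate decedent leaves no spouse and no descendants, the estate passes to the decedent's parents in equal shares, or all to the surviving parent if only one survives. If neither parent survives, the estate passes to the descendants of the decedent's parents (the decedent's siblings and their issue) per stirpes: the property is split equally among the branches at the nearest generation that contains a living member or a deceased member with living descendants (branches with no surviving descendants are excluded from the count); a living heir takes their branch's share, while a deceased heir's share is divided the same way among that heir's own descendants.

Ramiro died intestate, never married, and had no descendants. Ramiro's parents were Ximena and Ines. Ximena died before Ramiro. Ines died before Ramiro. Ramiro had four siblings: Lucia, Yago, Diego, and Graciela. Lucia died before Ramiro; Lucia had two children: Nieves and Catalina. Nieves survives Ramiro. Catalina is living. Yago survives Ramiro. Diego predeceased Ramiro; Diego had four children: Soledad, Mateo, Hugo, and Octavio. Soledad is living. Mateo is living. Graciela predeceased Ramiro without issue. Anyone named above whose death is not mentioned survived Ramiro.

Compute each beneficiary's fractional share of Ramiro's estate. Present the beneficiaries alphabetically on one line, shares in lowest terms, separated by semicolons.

Neither parent survives and there are no descendants, so the estate passes to Ramiro's siblings and their issue per stirpes.
Graciela left no surviving issue, so that branch lapses and is disregarded.
The estate is divided into 3 equal shares of 1/3 among Lucia, Yago, Diego.
Lucia predeceased; the 1/3 allotted to Lucia's branch passes to Lucia's issue by representation.
The 1/3 is divided into 2 equal shares of 1/6 among Nieves, Catalina.
Nieves is living and takes 1/6.
Catalina is living and takes 1/6.
Yago is living and takes 1/3.
Diego predeceased; the 1/3 allotted to Diego's branch passes to Diego's issue by representation.
The 1/3 is divided into 4 equal shares of 1/12 among Soledad, Mateo, Hugo, Octavio.
Soledad is living and takes 1/12.
Mateo is living and takes 1/12.
Hugo is living and takes 1/12.
Octavio is living and takes 1/12.

Catalina 1/6; Hugo 1/12; Mateo 1/12; Nieves 1/6; Octavio 1/12; Soledad 1/12; Yago 1/3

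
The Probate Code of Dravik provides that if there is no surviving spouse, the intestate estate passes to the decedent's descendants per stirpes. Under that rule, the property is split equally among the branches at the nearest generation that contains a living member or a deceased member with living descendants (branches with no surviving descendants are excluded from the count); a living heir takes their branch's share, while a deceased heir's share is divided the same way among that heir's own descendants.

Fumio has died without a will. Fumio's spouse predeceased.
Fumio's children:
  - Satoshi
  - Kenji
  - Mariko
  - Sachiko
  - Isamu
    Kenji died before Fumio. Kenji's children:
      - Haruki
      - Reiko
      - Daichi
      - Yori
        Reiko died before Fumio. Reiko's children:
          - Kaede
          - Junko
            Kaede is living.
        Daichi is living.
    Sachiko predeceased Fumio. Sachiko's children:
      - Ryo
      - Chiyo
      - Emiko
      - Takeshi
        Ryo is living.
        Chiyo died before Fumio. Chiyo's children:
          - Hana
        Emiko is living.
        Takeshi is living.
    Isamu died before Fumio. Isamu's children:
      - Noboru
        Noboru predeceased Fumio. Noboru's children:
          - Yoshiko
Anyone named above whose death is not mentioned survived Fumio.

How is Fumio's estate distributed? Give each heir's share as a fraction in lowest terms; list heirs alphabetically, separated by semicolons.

Daichi 1/20; Emiko 1/20; Hana 1/20; Haruki 1/20; Junko 1/40; Kaede 1/40; Mariko 1/5; Ryo 1/20; Satoshi 1/5; Takeshi 1/20; Yori 1/20; Yoshiko 1/5

There is no surviving spouse, so the entire estate passes to Fumio's descendants per stirpes.
The estate is divided into 5 equal shares of 1/5 among Satoshi, Kenji, Mariko, Sachiko, Isamu.
Satoshi is living and takes 1/5.
Kenji predeceased; the 1/5 allotted to Kenji's branch passes to Kenji's issue by representation.
The 1/5 is divided into 4 equal shares of 1/20 among Haruki, Reiko, Daichi, Yori.
Haruki is living and takes 1/20.
Reiko predeceased; the 1/20 allotted to Reiko's branch passes to Reiko's issue by representation.
The 1/20 is divided into 2 equal shares of 1/40 among Kaede, Junko.
Kaede is living and takes 1/40.
Junko is living and takes 1/40.
Daichi is living and takes 1/20.
Yori is living and takes 1/20.
Mariko is living and takes 1/5.
Sachiko predeceased; the 1/5 allotted to Sachiko's branch passes to Sachiko's issue by representation.
The 1/5 is divided into 4 equal shares of 1/20 among Ryo, Chiyo, Emiko, Takeshi.
Ryo is living and takes 1/20.
Chiyo predeceased; the 1/20 allotted to Chiyo's branch passes to Chiyo's issue by representation.
Hana is the sole taker at this level and receives the full 1/20.
Emiko is living and takes 1/20.
Takeshi is living and takes 1/20.
Isamu predeceased; the 1/5 allotted to Isamu's branch passes to Isamu's issue by representation.
Noboru's line is the sole branch at this level, so the full 1/5 passes to Noboru's issue by representation.
Yoshiko is the sole taker at this level and receives the full 1/5.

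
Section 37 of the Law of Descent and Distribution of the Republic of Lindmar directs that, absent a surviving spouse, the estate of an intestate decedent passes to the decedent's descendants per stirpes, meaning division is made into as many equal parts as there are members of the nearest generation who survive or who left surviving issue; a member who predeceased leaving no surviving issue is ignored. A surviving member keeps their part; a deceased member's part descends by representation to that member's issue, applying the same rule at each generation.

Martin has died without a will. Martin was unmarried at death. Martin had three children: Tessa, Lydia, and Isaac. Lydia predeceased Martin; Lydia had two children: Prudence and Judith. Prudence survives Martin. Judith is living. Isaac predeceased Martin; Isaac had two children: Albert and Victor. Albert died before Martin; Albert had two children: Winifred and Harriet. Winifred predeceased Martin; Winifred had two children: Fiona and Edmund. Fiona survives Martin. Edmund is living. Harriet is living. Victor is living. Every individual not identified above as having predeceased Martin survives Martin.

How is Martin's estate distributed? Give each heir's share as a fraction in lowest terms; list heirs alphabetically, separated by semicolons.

There is no surviving spouse, so the entire estate passes to Martin's descendants per stirpes.
The estate is divided into 3 equal shares of 1/3 among Tessa, Lydia, Isaac.
Tessa is living and takes 1/3.
Lydia predeceased; the 1/3 allotted to Lydia's branch passes to Lydia's issue by representation.
The 1/3 is divided into 2 equal shares of 1/6 among Prudence, Judith.
Prudence is living and takes 1/6.
Judith is living and takes 1/6.
Isaac predeceased; the 1/3 allotted to Isaac's branch passes to Isaac's issue by representation.
The 1/3 is divided into 2 equal shares of 1/6 among Albert, Victor.
Albert predeceased; the 1/6 allotted to Albert's branch passes to Albert's issue by representation.
The 1/6 is divided into 2 equal shares of 1/12 among Winifred, Harriet.
Winifred predeceased; the 1/12 allotted to Winifred's branch passes to Winifred's issue by representation.
The 1/12 is divided into 2 equal shares of 1/24 among Fiona, Edmund.
Fiona is living and takes 1/24.
Edmund is living and takes 1/24.
Harriet is living and takes 1/12.
Victor is living and takes 1/6.

Edmund 1/24; Fiona 1/24; Harriet 1/12; Judith 1/6; Prudence 1/6; Tessa 1/3; Victor 1/6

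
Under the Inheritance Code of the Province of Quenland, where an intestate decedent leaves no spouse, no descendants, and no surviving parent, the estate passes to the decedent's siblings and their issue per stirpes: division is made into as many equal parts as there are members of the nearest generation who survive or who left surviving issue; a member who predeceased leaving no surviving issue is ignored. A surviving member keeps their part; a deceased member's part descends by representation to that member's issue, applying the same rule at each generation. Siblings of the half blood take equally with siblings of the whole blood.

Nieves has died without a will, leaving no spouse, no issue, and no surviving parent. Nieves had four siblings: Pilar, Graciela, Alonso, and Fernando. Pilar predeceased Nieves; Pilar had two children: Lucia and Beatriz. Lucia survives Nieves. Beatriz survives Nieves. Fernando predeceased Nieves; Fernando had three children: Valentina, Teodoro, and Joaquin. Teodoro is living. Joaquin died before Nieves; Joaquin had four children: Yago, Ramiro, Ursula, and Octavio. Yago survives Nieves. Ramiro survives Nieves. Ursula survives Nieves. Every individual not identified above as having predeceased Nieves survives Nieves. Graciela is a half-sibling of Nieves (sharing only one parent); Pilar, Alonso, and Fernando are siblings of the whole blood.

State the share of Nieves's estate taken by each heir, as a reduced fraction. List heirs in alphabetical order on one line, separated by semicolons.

No spouse, descendants, or parent survives, so the estate passes to Nieves's siblings per stirpes.
Half-blood and whole-blood siblings take equally under the stated rule.
The estate is divided into 4 equal shares of 1/4 among Pilar, Graciela, Alonso, Fernando.
Pilar predeceased; the 1/4 allotted to Pilar's branch passes to Pilar's issue by representation.
The 1/4 is divided into 2 equal shares of 1/8 among Lucia, Beatriz.
Lucia is living and takes 1/8.
Beatriz is living and takes 1/8.
Graciela is living and takes 1/4.
Alonso is living and takes 1/4.
Fernando predeceased; the 1/4 allotted to Fernando's branch passes to Fernando's issue by representation.
The 1/4 is divided into 3 equal shares of 1/12 among Valentina, Teodoro, Joaquin.
Valentina is living and takes 1/12.
Teodoro is living and takes 1/12.
Joaquin predeceased; the 1/12 allotted to Joaquin's branch passes to Joaquin's issue by representation.
The 1/12 is divided into 4 equal shares of 1/48 among Yago, Ramiro, Ursula, Octavio.
Yago is living and takes 1/48.
Ramiro is living and takes 1/48.
Ursula is living and takes 1/48.
Octavio is living and takes 1/48.

Alonso 1/4; Beatriz 1/8; Graciela 1/4; Lucia 1/8; Octavio 1/48; Ramiro 1/48; Teodoro 1/12; Ursula 1/48; Valentina 1/12; Yago 1/48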